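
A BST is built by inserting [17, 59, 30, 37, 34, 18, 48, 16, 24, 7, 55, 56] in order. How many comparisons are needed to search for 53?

Search path for 53: 17 -> 59 -> 30 -> 37 -> 48 -> 55
Found: False
Comparisons: 6


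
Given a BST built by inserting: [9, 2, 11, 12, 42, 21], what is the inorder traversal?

Tree insertion order: [9, 2, 11, 12, 42, 21]
Tree (level-order array): [9, 2, 11, None, None, None, 12, None, 42, 21]
Inorder traversal: [2, 9, 11, 12, 21, 42]


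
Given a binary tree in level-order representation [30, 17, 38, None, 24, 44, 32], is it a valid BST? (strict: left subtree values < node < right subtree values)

Level-order array: [30, 17, 38, None, 24, 44, 32]
Validate using subtree bounds (lo, hi): at each node, require lo < value < hi,
then recurse left with hi=value and right with lo=value.
Preorder trace (stopping at first violation):
  at node 30 with bounds (-inf, +inf): OK
  at node 17 with bounds (-inf, 30): OK
  at node 24 with bounds (17, 30): OK
  at node 38 with bounds (30, +inf): OK
  at node 44 with bounds (30, 38): VIOLATION
Node 44 violates its bound: not (30 < 44 < 38).
Result: Not a valid BST


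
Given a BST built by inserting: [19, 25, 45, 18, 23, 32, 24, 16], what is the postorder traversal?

Tree insertion order: [19, 25, 45, 18, 23, 32, 24, 16]
Tree (level-order array): [19, 18, 25, 16, None, 23, 45, None, None, None, 24, 32]
Postorder traversal: [16, 18, 24, 23, 32, 45, 25, 19]


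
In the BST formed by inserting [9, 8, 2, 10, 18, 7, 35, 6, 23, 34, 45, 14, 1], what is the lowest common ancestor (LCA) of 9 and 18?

Tree insertion order: [9, 8, 2, 10, 18, 7, 35, 6, 23, 34, 45, 14, 1]
Tree (level-order array): [9, 8, 10, 2, None, None, 18, 1, 7, 14, 35, None, None, 6, None, None, None, 23, 45, None, None, None, 34]
In a BST, the LCA of p=9, q=18 is the first node v on the
root-to-leaf path with p <= v <= q (go left if both < v, right if both > v).
Walk from root:
  at 9: 9 <= 9 <= 18, this is the LCA
LCA = 9


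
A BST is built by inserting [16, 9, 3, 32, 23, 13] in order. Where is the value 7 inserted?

Starting tree (level order): [16, 9, 32, 3, 13, 23]
Insertion path: 16 -> 9 -> 3
Result: insert 7 as right child of 3
Final tree (level order): [16, 9, 32, 3, 13, 23, None, None, 7]


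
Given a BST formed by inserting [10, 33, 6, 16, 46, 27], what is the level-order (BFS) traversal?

Tree insertion order: [10, 33, 6, 16, 46, 27]
Tree (level-order array): [10, 6, 33, None, None, 16, 46, None, 27]
BFS from the root, enqueuing left then right child of each popped node:
  queue [10] -> pop 10, enqueue [6, 33], visited so far: [10]
  queue [6, 33] -> pop 6, enqueue [none], visited so far: [10, 6]
  queue [33] -> pop 33, enqueue [16, 46], visited so far: [10, 6, 33]
  queue [16, 46] -> pop 16, enqueue [27], visited so far: [10, 6, 33, 16]
  queue [46, 27] -> pop 46, enqueue [none], visited so far: [10, 6, 33, 16, 46]
  queue [27] -> pop 27, enqueue [none], visited so far: [10, 6, 33, 16, 46, 27]
Result: [10, 6, 33, 16, 46, 27]


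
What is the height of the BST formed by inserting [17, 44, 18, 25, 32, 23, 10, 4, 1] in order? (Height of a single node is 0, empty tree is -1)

Insertion order: [17, 44, 18, 25, 32, 23, 10, 4, 1]
Tree (level-order array): [17, 10, 44, 4, None, 18, None, 1, None, None, 25, None, None, 23, 32]
Compute height bottom-up (empty subtree = -1):
  height(1) = 1 + max(-1, -1) = 0
  height(4) = 1 + max(0, -1) = 1
  height(10) = 1 + max(1, -1) = 2
  height(23) = 1 + max(-1, -1) = 0
  height(32) = 1 + max(-1, -1) = 0
  height(25) = 1 + max(0, 0) = 1
  height(18) = 1 + max(-1, 1) = 2
  height(44) = 1 + max(2, -1) = 3
  height(17) = 1 + max(2, 3) = 4
Height = 4


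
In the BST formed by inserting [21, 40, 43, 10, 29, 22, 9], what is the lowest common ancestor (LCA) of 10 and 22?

Tree insertion order: [21, 40, 43, 10, 29, 22, 9]
Tree (level-order array): [21, 10, 40, 9, None, 29, 43, None, None, 22]
In a BST, the LCA of p=10, q=22 is the first node v on the
root-to-leaf path with p <= v <= q (go left if both < v, right if both > v).
Walk from root:
  at 21: 10 <= 21 <= 22, this is the LCA
LCA = 21


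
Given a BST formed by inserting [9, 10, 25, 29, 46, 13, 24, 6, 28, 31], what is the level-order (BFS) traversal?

Tree insertion order: [9, 10, 25, 29, 46, 13, 24, 6, 28, 31]
Tree (level-order array): [9, 6, 10, None, None, None, 25, 13, 29, None, 24, 28, 46, None, None, None, None, 31]
BFS from the root, enqueuing left then right child of each popped node:
  queue [9] -> pop 9, enqueue [6, 10], visited so far: [9]
  queue [6, 10] -> pop 6, enqueue [none], visited so far: [9, 6]
  queue [10] -> pop 10, enqueue [25], visited so far: [9, 6, 10]
  queue [25] -> pop 25, enqueue [13, 29], visited so far: [9, 6, 10, 25]
  queue [13, 29] -> pop 13, enqueue [24], visited so far: [9, 6, 10, 25, 13]
  queue [29, 24] -> pop 29, enqueue [28, 46], visited so far: [9, 6, 10, 25, 13, 29]
  queue [24, 28, 46] -> pop 24, enqueue [none], visited so far: [9, 6, 10, 25, 13, 29, 24]
  queue [28, 46] -> pop 28, enqueue [none], visited so far: [9, 6, 10, 25, 13, 29, 24, 28]
  queue [46] -> pop 46, enqueue [31], visited so far: [9, 6, 10, 25, 13, 29, 24, 28, 46]
  queue [31] -> pop 31, enqueue [none], visited so far: [9, 6, 10, 25, 13, 29, 24, 28, 46, 31]
Result: [9, 6, 10, 25, 13, 29, 24, 28, 46, 31]


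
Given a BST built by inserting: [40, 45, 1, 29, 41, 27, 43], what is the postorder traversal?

Tree insertion order: [40, 45, 1, 29, 41, 27, 43]
Tree (level-order array): [40, 1, 45, None, 29, 41, None, 27, None, None, 43]
Postorder traversal: [27, 29, 1, 43, 41, 45, 40]


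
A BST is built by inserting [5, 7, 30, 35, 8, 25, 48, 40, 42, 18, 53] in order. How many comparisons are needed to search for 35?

Search path for 35: 5 -> 7 -> 30 -> 35
Found: True
Comparisons: 4


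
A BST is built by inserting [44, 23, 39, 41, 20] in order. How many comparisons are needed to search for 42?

Search path for 42: 44 -> 23 -> 39 -> 41
Found: False
Comparisons: 4


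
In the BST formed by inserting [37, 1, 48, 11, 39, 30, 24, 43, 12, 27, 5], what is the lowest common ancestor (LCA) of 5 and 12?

Tree insertion order: [37, 1, 48, 11, 39, 30, 24, 43, 12, 27, 5]
Tree (level-order array): [37, 1, 48, None, 11, 39, None, 5, 30, None, 43, None, None, 24, None, None, None, 12, 27]
In a BST, the LCA of p=5, q=12 is the first node v on the
root-to-leaf path with p <= v <= q (go left if both < v, right if both > v).
Walk from root:
  at 37: both 5 and 12 < 37, go left
  at 1: both 5 and 12 > 1, go right
  at 11: 5 <= 11 <= 12, this is the LCA
LCA = 11


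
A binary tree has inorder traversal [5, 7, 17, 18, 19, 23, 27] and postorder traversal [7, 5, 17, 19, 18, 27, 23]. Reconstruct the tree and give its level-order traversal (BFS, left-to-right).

Inorder:   [5, 7, 17, 18, 19, 23, 27]
Postorder: [7, 5, 17, 19, 18, 27, 23]
Algorithm: postorder visits root last, so walk postorder right-to-left;
each value is the root of the current inorder slice — split it at that
value, recurse on the right subtree first, then the left.
Recursive splits:
  root=23; inorder splits into left=[5, 7, 17, 18, 19], right=[27]
  root=27; inorder splits into left=[], right=[]
  root=18; inorder splits into left=[5, 7, 17], right=[19]
  root=19; inorder splits into left=[], right=[]
  root=17; inorder splits into left=[5, 7], right=[]
  root=5; inorder splits into left=[], right=[7]
  root=7; inorder splits into left=[], right=[]
Reconstructed level-order: [23, 18, 27, 17, 19, 5, 7]


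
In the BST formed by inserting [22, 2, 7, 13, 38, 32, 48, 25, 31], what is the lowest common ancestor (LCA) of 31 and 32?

Tree insertion order: [22, 2, 7, 13, 38, 32, 48, 25, 31]
Tree (level-order array): [22, 2, 38, None, 7, 32, 48, None, 13, 25, None, None, None, None, None, None, 31]
In a BST, the LCA of p=31, q=32 is the first node v on the
root-to-leaf path with p <= v <= q (go left if both < v, right if both > v).
Walk from root:
  at 22: both 31 and 32 > 22, go right
  at 38: both 31 and 32 < 38, go left
  at 32: 31 <= 32 <= 32, this is the LCA
LCA = 32


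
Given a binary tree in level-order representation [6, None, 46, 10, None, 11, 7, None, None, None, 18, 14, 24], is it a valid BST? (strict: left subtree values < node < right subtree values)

Level-order array: [6, None, 46, 10, None, 11, 7, None, None, None, 18, 14, 24]
Validate using subtree bounds (lo, hi): at each node, require lo < value < hi,
then recurse left with hi=value and right with lo=value.
Preorder trace (stopping at first violation):
  at node 6 with bounds (-inf, +inf): OK
  at node 46 with bounds (6, +inf): OK
  at node 10 with bounds (6, 46): OK
  at node 11 with bounds (6, 10): VIOLATION
Node 11 violates its bound: not (6 < 11 < 10).
Result: Not a valid BST


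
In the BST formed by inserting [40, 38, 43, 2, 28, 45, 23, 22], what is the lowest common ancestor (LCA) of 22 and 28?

Tree insertion order: [40, 38, 43, 2, 28, 45, 23, 22]
Tree (level-order array): [40, 38, 43, 2, None, None, 45, None, 28, None, None, 23, None, 22]
In a BST, the LCA of p=22, q=28 is the first node v on the
root-to-leaf path with p <= v <= q (go left if both < v, right if both > v).
Walk from root:
  at 40: both 22 and 28 < 40, go left
  at 38: both 22 and 28 < 38, go left
  at 2: both 22 and 28 > 2, go right
  at 28: 22 <= 28 <= 28, this is the LCA
LCA = 28


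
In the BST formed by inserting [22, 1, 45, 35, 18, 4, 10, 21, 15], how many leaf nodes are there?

Tree built from: [22, 1, 45, 35, 18, 4, 10, 21, 15]
Tree (level-order array): [22, 1, 45, None, 18, 35, None, 4, 21, None, None, None, 10, None, None, None, 15]
Rule: A leaf has 0 children.
Per-node child counts:
  node 22: 2 child(ren)
  node 1: 1 child(ren)
  node 18: 2 child(ren)
  node 4: 1 child(ren)
  node 10: 1 child(ren)
  node 15: 0 child(ren)
  node 21: 0 child(ren)
  node 45: 1 child(ren)
  node 35: 0 child(ren)
Matching nodes: [15, 21, 35]
Count of leaf nodes: 3


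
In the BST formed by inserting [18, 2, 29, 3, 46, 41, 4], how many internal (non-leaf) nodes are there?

Tree built from: [18, 2, 29, 3, 46, 41, 4]
Tree (level-order array): [18, 2, 29, None, 3, None, 46, None, 4, 41]
Rule: An internal node has at least one child.
Per-node child counts:
  node 18: 2 child(ren)
  node 2: 1 child(ren)
  node 3: 1 child(ren)
  node 4: 0 child(ren)
  node 29: 1 child(ren)
  node 46: 1 child(ren)
  node 41: 0 child(ren)
Matching nodes: [18, 2, 3, 29, 46]
Count of internal (non-leaf) nodes: 5


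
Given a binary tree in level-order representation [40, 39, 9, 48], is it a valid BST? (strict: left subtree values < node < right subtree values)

Level-order array: [40, 39, 9, 48]
Validate using subtree bounds (lo, hi): at each node, require lo < value < hi,
then recurse left with hi=value and right with lo=value.
Preorder trace (stopping at first violation):
  at node 40 with bounds (-inf, +inf): OK
  at node 39 with bounds (-inf, 40): OK
  at node 48 with bounds (-inf, 39): VIOLATION
Node 48 violates its bound: not (-inf < 48 < 39).
Result: Not a valid BST


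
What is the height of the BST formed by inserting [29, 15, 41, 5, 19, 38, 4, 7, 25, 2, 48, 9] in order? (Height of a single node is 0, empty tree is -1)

Insertion order: [29, 15, 41, 5, 19, 38, 4, 7, 25, 2, 48, 9]
Tree (level-order array): [29, 15, 41, 5, 19, 38, 48, 4, 7, None, 25, None, None, None, None, 2, None, None, 9]
Compute height bottom-up (empty subtree = -1):
  height(2) = 1 + max(-1, -1) = 0
  height(4) = 1 + max(0, -1) = 1
  height(9) = 1 + max(-1, -1) = 0
  height(7) = 1 + max(-1, 0) = 1
  height(5) = 1 + max(1, 1) = 2
  height(25) = 1 + max(-1, -1) = 0
  height(19) = 1 + max(-1, 0) = 1
  height(15) = 1 + max(2, 1) = 3
  height(38) = 1 + max(-1, -1) = 0
  height(48) = 1 + max(-1, -1) = 0
  height(41) = 1 + max(0, 0) = 1
  height(29) = 1 + max(3, 1) = 4
Height = 4


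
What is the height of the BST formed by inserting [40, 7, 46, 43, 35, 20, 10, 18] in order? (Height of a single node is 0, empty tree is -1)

Insertion order: [40, 7, 46, 43, 35, 20, 10, 18]
Tree (level-order array): [40, 7, 46, None, 35, 43, None, 20, None, None, None, 10, None, None, 18]
Compute height bottom-up (empty subtree = -1):
  height(18) = 1 + max(-1, -1) = 0
  height(10) = 1 + max(-1, 0) = 1
  height(20) = 1 + max(1, -1) = 2
  height(35) = 1 + max(2, -1) = 3
  height(7) = 1 + max(-1, 3) = 4
  height(43) = 1 + max(-1, -1) = 0
  height(46) = 1 + max(0, -1) = 1
  height(40) = 1 + max(4, 1) = 5
Height = 5


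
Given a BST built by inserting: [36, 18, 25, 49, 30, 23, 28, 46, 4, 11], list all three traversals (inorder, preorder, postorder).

Tree insertion order: [36, 18, 25, 49, 30, 23, 28, 46, 4, 11]
Tree (level-order array): [36, 18, 49, 4, 25, 46, None, None, 11, 23, 30, None, None, None, None, None, None, 28]
Inorder (L, root, R): [4, 11, 18, 23, 25, 28, 30, 36, 46, 49]
Preorder (root, L, R): [36, 18, 4, 11, 25, 23, 30, 28, 49, 46]
Postorder (L, R, root): [11, 4, 23, 28, 30, 25, 18, 46, 49, 36]


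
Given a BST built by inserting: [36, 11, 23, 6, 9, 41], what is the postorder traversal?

Tree insertion order: [36, 11, 23, 6, 9, 41]
Tree (level-order array): [36, 11, 41, 6, 23, None, None, None, 9]
Postorder traversal: [9, 6, 23, 11, 41, 36]


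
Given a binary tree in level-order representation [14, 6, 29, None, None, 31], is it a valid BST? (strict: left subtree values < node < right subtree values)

Level-order array: [14, 6, 29, None, None, 31]
Validate using subtree bounds (lo, hi): at each node, require lo < value < hi,
then recurse left with hi=value and right with lo=value.
Preorder trace (stopping at first violation):
  at node 14 with bounds (-inf, +inf): OK
  at node 6 with bounds (-inf, 14): OK
  at node 29 with bounds (14, +inf): OK
  at node 31 with bounds (14, 29): VIOLATION
Node 31 violates its bound: not (14 < 31 < 29).
Result: Not a valid BST


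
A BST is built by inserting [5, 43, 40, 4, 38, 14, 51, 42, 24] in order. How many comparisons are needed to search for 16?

Search path for 16: 5 -> 43 -> 40 -> 38 -> 14 -> 24
Found: False
Comparisons: 6


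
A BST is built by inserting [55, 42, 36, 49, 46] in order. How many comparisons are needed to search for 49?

Search path for 49: 55 -> 42 -> 49
Found: True
Comparisons: 3


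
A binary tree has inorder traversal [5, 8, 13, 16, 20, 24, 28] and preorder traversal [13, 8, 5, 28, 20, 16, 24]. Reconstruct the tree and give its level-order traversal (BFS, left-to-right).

Inorder:  [5, 8, 13, 16, 20, 24, 28]
Preorder: [13, 8, 5, 28, 20, 16, 24]
Algorithm: preorder visits root first, so consume preorder in order;
for each root, split the current inorder slice at that value into
left-subtree inorder and right-subtree inorder, then recurse.
Recursive splits:
  root=13; inorder splits into left=[5, 8], right=[16, 20, 24, 28]
  root=8; inorder splits into left=[5], right=[]
  root=5; inorder splits into left=[], right=[]
  root=28; inorder splits into left=[16, 20, 24], right=[]
  root=20; inorder splits into left=[16], right=[24]
  root=16; inorder splits into left=[], right=[]
  root=24; inorder splits into left=[], right=[]
Reconstructed level-order: [13, 8, 28, 5, 20, 16, 24]


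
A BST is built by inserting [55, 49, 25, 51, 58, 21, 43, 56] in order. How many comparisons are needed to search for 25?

Search path for 25: 55 -> 49 -> 25
Found: True
Comparisons: 3


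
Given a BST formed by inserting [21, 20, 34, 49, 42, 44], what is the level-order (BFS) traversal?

Tree insertion order: [21, 20, 34, 49, 42, 44]
Tree (level-order array): [21, 20, 34, None, None, None, 49, 42, None, None, 44]
BFS from the root, enqueuing left then right child of each popped node:
  queue [21] -> pop 21, enqueue [20, 34], visited so far: [21]
  queue [20, 34] -> pop 20, enqueue [none], visited so far: [21, 20]
  queue [34] -> pop 34, enqueue [49], visited so far: [21, 20, 34]
  queue [49] -> pop 49, enqueue [42], visited so far: [21, 20, 34, 49]
  queue [42] -> pop 42, enqueue [44], visited so far: [21, 20, 34, 49, 42]
  queue [44] -> pop 44, enqueue [none], visited so far: [21, 20, 34, 49, 42, 44]
Result: [21, 20, 34, 49, 42, 44]


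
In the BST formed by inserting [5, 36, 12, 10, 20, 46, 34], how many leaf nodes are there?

Tree built from: [5, 36, 12, 10, 20, 46, 34]
Tree (level-order array): [5, None, 36, 12, 46, 10, 20, None, None, None, None, None, 34]
Rule: A leaf has 0 children.
Per-node child counts:
  node 5: 1 child(ren)
  node 36: 2 child(ren)
  node 12: 2 child(ren)
  node 10: 0 child(ren)
  node 20: 1 child(ren)
  node 34: 0 child(ren)
  node 46: 0 child(ren)
Matching nodes: [10, 34, 46]
Count of leaf nodes: 3


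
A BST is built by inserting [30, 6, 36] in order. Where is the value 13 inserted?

Starting tree (level order): [30, 6, 36]
Insertion path: 30 -> 6
Result: insert 13 as right child of 6
Final tree (level order): [30, 6, 36, None, 13]


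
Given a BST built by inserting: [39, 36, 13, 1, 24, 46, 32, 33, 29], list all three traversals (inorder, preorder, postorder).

Tree insertion order: [39, 36, 13, 1, 24, 46, 32, 33, 29]
Tree (level-order array): [39, 36, 46, 13, None, None, None, 1, 24, None, None, None, 32, 29, 33]
Inorder (L, root, R): [1, 13, 24, 29, 32, 33, 36, 39, 46]
Preorder (root, L, R): [39, 36, 13, 1, 24, 32, 29, 33, 46]
Postorder (L, R, root): [1, 29, 33, 32, 24, 13, 36, 46, 39]


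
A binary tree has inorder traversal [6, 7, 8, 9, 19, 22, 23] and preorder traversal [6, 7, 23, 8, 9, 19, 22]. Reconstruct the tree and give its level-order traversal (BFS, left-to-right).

Inorder:  [6, 7, 8, 9, 19, 22, 23]
Preorder: [6, 7, 23, 8, 9, 19, 22]
Algorithm: preorder visits root first, so consume preorder in order;
for each root, split the current inorder slice at that value into
left-subtree inorder and right-subtree inorder, then recurse.
Recursive splits:
  root=6; inorder splits into left=[], right=[7, 8, 9, 19, 22, 23]
  root=7; inorder splits into left=[], right=[8, 9, 19, 22, 23]
  root=23; inorder splits into left=[8, 9, 19, 22], right=[]
  root=8; inorder splits into left=[], right=[9, 19, 22]
  root=9; inorder splits into left=[], right=[19, 22]
  root=19; inorder splits into left=[], right=[22]
  root=22; inorder splits into left=[], right=[]
Reconstructed level-order: [6, 7, 23, 8, 9, 19, 22]


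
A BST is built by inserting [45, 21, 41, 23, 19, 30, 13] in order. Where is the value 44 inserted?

Starting tree (level order): [45, 21, None, 19, 41, 13, None, 23, None, None, None, None, 30]
Insertion path: 45 -> 21 -> 41
Result: insert 44 as right child of 41
Final tree (level order): [45, 21, None, 19, 41, 13, None, 23, 44, None, None, None, 30]


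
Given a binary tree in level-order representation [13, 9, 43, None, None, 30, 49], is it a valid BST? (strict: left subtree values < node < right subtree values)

Level-order array: [13, 9, 43, None, None, 30, 49]
Validate using subtree bounds (lo, hi): at each node, require lo < value < hi,
then recurse left with hi=value and right with lo=value.
Preorder trace (stopping at first violation):
  at node 13 with bounds (-inf, +inf): OK
  at node 9 with bounds (-inf, 13): OK
  at node 43 with bounds (13, +inf): OK
  at node 30 with bounds (13, 43): OK
  at node 49 with bounds (43, +inf): OK
No violation found at any node.
Result: Valid BST


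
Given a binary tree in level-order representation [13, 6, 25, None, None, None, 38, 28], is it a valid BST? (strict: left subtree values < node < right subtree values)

Level-order array: [13, 6, 25, None, None, None, 38, 28]
Validate using subtree bounds (lo, hi): at each node, require lo < value < hi,
then recurse left with hi=value and right with lo=value.
Preorder trace (stopping at first violation):
  at node 13 with bounds (-inf, +inf): OK
  at node 6 with bounds (-inf, 13): OK
  at node 25 with bounds (13, +inf): OK
  at node 38 with bounds (25, +inf): OK
  at node 28 with bounds (25, 38): OK
No violation found at any node.
Result: Valid BST


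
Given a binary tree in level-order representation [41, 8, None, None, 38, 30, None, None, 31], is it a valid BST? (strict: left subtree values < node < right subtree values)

Level-order array: [41, 8, None, None, 38, 30, None, None, 31]
Validate using subtree bounds (lo, hi): at each node, require lo < value < hi,
then recurse left with hi=value and right with lo=value.
Preorder trace (stopping at first violation):
  at node 41 with bounds (-inf, +inf): OK
  at node 8 with bounds (-inf, 41): OK
  at node 38 with bounds (8, 41): OK
  at node 30 with bounds (8, 38): OK
  at node 31 with bounds (30, 38): OK
No violation found at any node.
Result: Valid BST


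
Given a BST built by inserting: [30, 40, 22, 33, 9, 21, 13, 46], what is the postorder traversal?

Tree insertion order: [30, 40, 22, 33, 9, 21, 13, 46]
Tree (level-order array): [30, 22, 40, 9, None, 33, 46, None, 21, None, None, None, None, 13]
Postorder traversal: [13, 21, 9, 22, 33, 46, 40, 30]


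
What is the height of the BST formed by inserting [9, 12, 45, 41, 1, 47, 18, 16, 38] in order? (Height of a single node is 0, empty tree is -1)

Insertion order: [9, 12, 45, 41, 1, 47, 18, 16, 38]
Tree (level-order array): [9, 1, 12, None, None, None, 45, 41, 47, 18, None, None, None, 16, 38]
Compute height bottom-up (empty subtree = -1):
  height(1) = 1 + max(-1, -1) = 0
  height(16) = 1 + max(-1, -1) = 0
  height(38) = 1 + max(-1, -1) = 0
  height(18) = 1 + max(0, 0) = 1
  height(41) = 1 + max(1, -1) = 2
  height(47) = 1 + max(-1, -1) = 0
  height(45) = 1 + max(2, 0) = 3
  height(12) = 1 + max(-1, 3) = 4
  height(9) = 1 + max(0, 4) = 5
Height = 5


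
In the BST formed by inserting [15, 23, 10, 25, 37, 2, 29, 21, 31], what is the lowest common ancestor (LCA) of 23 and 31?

Tree insertion order: [15, 23, 10, 25, 37, 2, 29, 21, 31]
Tree (level-order array): [15, 10, 23, 2, None, 21, 25, None, None, None, None, None, 37, 29, None, None, 31]
In a BST, the LCA of p=23, q=31 is the first node v on the
root-to-leaf path with p <= v <= q (go left if both < v, right if both > v).
Walk from root:
  at 15: both 23 and 31 > 15, go right
  at 23: 23 <= 23 <= 31, this is the LCA
LCA = 23


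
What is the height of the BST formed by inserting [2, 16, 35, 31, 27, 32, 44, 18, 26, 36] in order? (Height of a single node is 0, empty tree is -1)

Insertion order: [2, 16, 35, 31, 27, 32, 44, 18, 26, 36]
Tree (level-order array): [2, None, 16, None, 35, 31, 44, 27, 32, 36, None, 18, None, None, None, None, None, None, 26]
Compute height bottom-up (empty subtree = -1):
  height(26) = 1 + max(-1, -1) = 0
  height(18) = 1 + max(-1, 0) = 1
  height(27) = 1 + max(1, -1) = 2
  height(32) = 1 + max(-1, -1) = 0
  height(31) = 1 + max(2, 0) = 3
  height(36) = 1 + max(-1, -1) = 0
  height(44) = 1 + max(0, -1) = 1
  height(35) = 1 + max(3, 1) = 4
  height(16) = 1 + max(-1, 4) = 5
  height(2) = 1 + max(-1, 5) = 6
Height = 6


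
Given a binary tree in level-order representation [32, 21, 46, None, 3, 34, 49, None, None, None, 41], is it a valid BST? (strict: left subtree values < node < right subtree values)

Level-order array: [32, 21, 46, None, 3, 34, 49, None, None, None, 41]
Validate using subtree bounds (lo, hi): at each node, require lo < value < hi,
then recurse left with hi=value and right with lo=value.
Preorder trace (stopping at first violation):
  at node 32 with bounds (-inf, +inf): OK
  at node 21 with bounds (-inf, 32): OK
  at node 3 with bounds (21, 32): VIOLATION
Node 3 violates its bound: not (21 < 3 < 32).
Result: Not a valid BST


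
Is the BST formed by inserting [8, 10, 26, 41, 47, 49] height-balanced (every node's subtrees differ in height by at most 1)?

Tree (level-order array): [8, None, 10, None, 26, None, 41, None, 47, None, 49]
Definition: a tree is height-balanced if, at every node, |h(left) - h(right)| <= 1 (empty subtree has height -1).
Bottom-up per-node check:
  node 49: h_left=-1, h_right=-1, diff=0 [OK], height=0
  node 47: h_left=-1, h_right=0, diff=1 [OK], height=1
  node 41: h_left=-1, h_right=1, diff=2 [FAIL (|-1-1|=2 > 1)], height=2
  node 26: h_left=-1, h_right=2, diff=3 [FAIL (|-1-2|=3 > 1)], height=3
  node 10: h_left=-1, h_right=3, diff=4 [FAIL (|-1-3|=4 > 1)], height=4
  node 8: h_left=-1, h_right=4, diff=5 [FAIL (|-1-4|=5 > 1)], height=5
Node 41 violates the condition: |-1 - 1| = 2 > 1.
Result: Not balanced


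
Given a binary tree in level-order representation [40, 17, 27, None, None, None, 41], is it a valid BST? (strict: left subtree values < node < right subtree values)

Level-order array: [40, 17, 27, None, None, None, 41]
Validate using subtree bounds (lo, hi): at each node, require lo < value < hi,
then recurse left with hi=value and right with lo=value.
Preorder trace (stopping at first violation):
  at node 40 with bounds (-inf, +inf): OK
  at node 17 with bounds (-inf, 40): OK
  at node 27 with bounds (40, +inf): VIOLATION
Node 27 violates its bound: not (40 < 27 < +inf).
Result: Not a valid BST


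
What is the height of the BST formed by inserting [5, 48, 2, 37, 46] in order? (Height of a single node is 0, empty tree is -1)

Insertion order: [5, 48, 2, 37, 46]
Tree (level-order array): [5, 2, 48, None, None, 37, None, None, 46]
Compute height bottom-up (empty subtree = -1):
  height(2) = 1 + max(-1, -1) = 0
  height(46) = 1 + max(-1, -1) = 0
  height(37) = 1 + max(-1, 0) = 1
  height(48) = 1 + max(1, -1) = 2
  height(5) = 1 + max(0, 2) = 3
Height = 3


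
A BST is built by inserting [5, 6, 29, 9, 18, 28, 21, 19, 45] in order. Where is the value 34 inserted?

Starting tree (level order): [5, None, 6, None, 29, 9, 45, None, 18, None, None, None, 28, 21, None, 19]
Insertion path: 5 -> 6 -> 29 -> 45
Result: insert 34 as left child of 45
Final tree (level order): [5, None, 6, None, 29, 9, 45, None, 18, 34, None, None, 28, None, None, 21, None, 19]


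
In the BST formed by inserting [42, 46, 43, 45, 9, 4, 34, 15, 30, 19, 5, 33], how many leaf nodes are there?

Tree built from: [42, 46, 43, 45, 9, 4, 34, 15, 30, 19, 5, 33]
Tree (level-order array): [42, 9, 46, 4, 34, 43, None, None, 5, 15, None, None, 45, None, None, None, 30, None, None, 19, 33]
Rule: A leaf has 0 children.
Per-node child counts:
  node 42: 2 child(ren)
  node 9: 2 child(ren)
  node 4: 1 child(ren)
  node 5: 0 child(ren)
  node 34: 1 child(ren)
  node 15: 1 child(ren)
  node 30: 2 child(ren)
  node 19: 0 child(ren)
  node 33: 0 child(ren)
  node 46: 1 child(ren)
  node 43: 1 child(ren)
  node 45: 0 child(ren)
Matching nodes: [5, 19, 33, 45]
Count of leaf nodes: 4


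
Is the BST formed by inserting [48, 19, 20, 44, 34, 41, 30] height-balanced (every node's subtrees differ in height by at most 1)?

Tree (level-order array): [48, 19, None, None, 20, None, 44, 34, None, 30, 41]
Definition: a tree is height-balanced if, at every node, |h(left) - h(right)| <= 1 (empty subtree has height -1).
Bottom-up per-node check:
  node 30: h_left=-1, h_right=-1, diff=0 [OK], height=0
  node 41: h_left=-1, h_right=-1, diff=0 [OK], height=0
  node 34: h_left=0, h_right=0, diff=0 [OK], height=1
  node 44: h_left=1, h_right=-1, diff=2 [FAIL (|1--1|=2 > 1)], height=2
  node 20: h_left=-1, h_right=2, diff=3 [FAIL (|-1-2|=3 > 1)], height=3
  node 19: h_left=-1, h_right=3, diff=4 [FAIL (|-1-3|=4 > 1)], height=4
  node 48: h_left=4, h_right=-1, diff=5 [FAIL (|4--1|=5 > 1)], height=5
Node 44 violates the condition: |1 - -1| = 2 > 1.
Result: Not balanced


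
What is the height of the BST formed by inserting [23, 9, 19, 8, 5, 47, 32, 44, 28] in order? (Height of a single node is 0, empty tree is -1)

Insertion order: [23, 9, 19, 8, 5, 47, 32, 44, 28]
Tree (level-order array): [23, 9, 47, 8, 19, 32, None, 5, None, None, None, 28, 44]
Compute height bottom-up (empty subtree = -1):
  height(5) = 1 + max(-1, -1) = 0
  height(8) = 1 + max(0, -1) = 1
  height(19) = 1 + max(-1, -1) = 0
  height(9) = 1 + max(1, 0) = 2
  height(28) = 1 + max(-1, -1) = 0
  height(44) = 1 + max(-1, -1) = 0
  height(32) = 1 + max(0, 0) = 1
  height(47) = 1 + max(1, -1) = 2
  height(23) = 1 + max(2, 2) = 3
Height = 3


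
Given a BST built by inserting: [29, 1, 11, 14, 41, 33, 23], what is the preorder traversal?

Tree insertion order: [29, 1, 11, 14, 41, 33, 23]
Tree (level-order array): [29, 1, 41, None, 11, 33, None, None, 14, None, None, None, 23]
Preorder traversal: [29, 1, 11, 14, 23, 41, 33]


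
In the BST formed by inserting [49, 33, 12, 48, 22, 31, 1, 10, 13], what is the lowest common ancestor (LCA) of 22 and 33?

Tree insertion order: [49, 33, 12, 48, 22, 31, 1, 10, 13]
Tree (level-order array): [49, 33, None, 12, 48, 1, 22, None, None, None, 10, 13, 31]
In a BST, the LCA of p=22, q=33 is the first node v on the
root-to-leaf path with p <= v <= q (go left if both < v, right if both > v).
Walk from root:
  at 49: both 22 and 33 < 49, go left
  at 33: 22 <= 33 <= 33, this is the LCA
LCA = 33


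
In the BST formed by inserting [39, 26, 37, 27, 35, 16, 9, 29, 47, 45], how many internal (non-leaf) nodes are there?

Tree built from: [39, 26, 37, 27, 35, 16, 9, 29, 47, 45]
Tree (level-order array): [39, 26, 47, 16, 37, 45, None, 9, None, 27, None, None, None, None, None, None, 35, 29]
Rule: An internal node has at least one child.
Per-node child counts:
  node 39: 2 child(ren)
  node 26: 2 child(ren)
  node 16: 1 child(ren)
  node 9: 0 child(ren)
  node 37: 1 child(ren)
  node 27: 1 child(ren)
  node 35: 1 child(ren)
  node 29: 0 child(ren)
  node 47: 1 child(ren)
  node 45: 0 child(ren)
Matching nodes: [39, 26, 16, 37, 27, 35, 47]
Count of internal (non-leaf) nodes: 7


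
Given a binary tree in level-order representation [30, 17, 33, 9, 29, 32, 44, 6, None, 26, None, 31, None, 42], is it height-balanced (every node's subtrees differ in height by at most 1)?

Tree (level-order array): [30, 17, 33, 9, 29, 32, 44, 6, None, 26, None, 31, None, 42]
Definition: a tree is height-balanced if, at every node, |h(left) - h(right)| <= 1 (empty subtree has height -1).
Bottom-up per-node check:
  node 6: h_left=-1, h_right=-1, diff=0 [OK], height=0
  node 9: h_left=0, h_right=-1, diff=1 [OK], height=1
  node 26: h_left=-1, h_right=-1, diff=0 [OK], height=0
  node 29: h_left=0, h_right=-1, diff=1 [OK], height=1
  node 17: h_left=1, h_right=1, diff=0 [OK], height=2
  node 31: h_left=-1, h_right=-1, diff=0 [OK], height=0
  node 32: h_left=0, h_right=-1, diff=1 [OK], height=1
  node 42: h_left=-1, h_right=-1, diff=0 [OK], height=0
  node 44: h_left=0, h_right=-1, diff=1 [OK], height=1
  node 33: h_left=1, h_right=1, diff=0 [OK], height=2
  node 30: h_left=2, h_right=2, diff=0 [OK], height=3
All nodes satisfy the balance condition.
Result: Balanced


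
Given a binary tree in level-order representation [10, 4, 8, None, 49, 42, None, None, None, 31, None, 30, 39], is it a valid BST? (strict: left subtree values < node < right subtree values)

Level-order array: [10, 4, 8, None, 49, 42, None, None, None, 31, None, 30, 39]
Validate using subtree bounds (lo, hi): at each node, require lo < value < hi,
then recurse left with hi=value and right with lo=value.
Preorder trace (stopping at first violation):
  at node 10 with bounds (-inf, +inf): OK
  at node 4 with bounds (-inf, 10): OK
  at node 49 with bounds (4, 10): VIOLATION
Node 49 violates its bound: not (4 < 49 < 10).
Result: Not a valid BST


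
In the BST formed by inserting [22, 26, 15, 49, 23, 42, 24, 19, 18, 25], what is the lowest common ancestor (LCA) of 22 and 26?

Tree insertion order: [22, 26, 15, 49, 23, 42, 24, 19, 18, 25]
Tree (level-order array): [22, 15, 26, None, 19, 23, 49, 18, None, None, 24, 42, None, None, None, None, 25]
In a BST, the LCA of p=22, q=26 is the first node v on the
root-to-leaf path with p <= v <= q (go left if both < v, right if both > v).
Walk from root:
  at 22: 22 <= 22 <= 26, this is the LCA
LCA = 22


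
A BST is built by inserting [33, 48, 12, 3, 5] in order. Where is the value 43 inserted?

Starting tree (level order): [33, 12, 48, 3, None, None, None, None, 5]
Insertion path: 33 -> 48
Result: insert 43 as left child of 48
Final tree (level order): [33, 12, 48, 3, None, 43, None, None, 5]


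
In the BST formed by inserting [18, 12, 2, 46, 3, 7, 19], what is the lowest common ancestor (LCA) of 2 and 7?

Tree insertion order: [18, 12, 2, 46, 3, 7, 19]
Tree (level-order array): [18, 12, 46, 2, None, 19, None, None, 3, None, None, None, 7]
In a BST, the LCA of p=2, q=7 is the first node v on the
root-to-leaf path with p <= v <= q (go left if both < v, right if both > v).
Walk from root:
  at 18: both 2 and 7 < 18, go left
  at 12: both 2 and 7 < 12, go left
  at 2: 2 <= 2 <= 7, this is the LCA
LCA = 2


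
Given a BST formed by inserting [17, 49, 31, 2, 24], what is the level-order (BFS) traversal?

Tree insertion order: [17, 49, 31, 2, 24]
Tree (level-order array): [17, 2, 49, None, None, 31, None, 24]
BFS from the root, enqueuing left then right child of each popped node:
  queue [17] -> pop 17, enqueue [2, 49], visited so far: [17]
  queue [2, 49] -> pop 2, enqueue [none], visited so far: [17, 2]
  queue [49] -> pop 49, enqueue [31], visited so far: [17, 2, 49]
  queue [31] -> pop 31, enqueue [24], visited so far: [17, 2, 49, 31]
  queue [24] -> pop 24, enqueue [none], visited so far: [17, 2, 49, 31, 24]
Result: [17, 2, 49, 31, 24]


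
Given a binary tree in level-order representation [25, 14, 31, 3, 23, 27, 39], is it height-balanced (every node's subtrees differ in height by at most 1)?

Tree (level-order array): [25, 14, 31, 3, 23, 27, 39]
Definition: a tree is height-balanced if, at every node, |h(left) - h(right)| <= 1 (empty subtree has height -1).
Bottom-up per-node check:
  node 3: h_left=-1, h_right=-1, diff=0 [OK], height=0
  node 23: h_left=-1, h_right=-1, diff=0 [OK], height=0
  node 14: h_left=0, h_right=0, diff=0 [OK], height=1
  node 27: h_left=-1, h_right=-1, diff=0 [OK], height=0
  node 39: h_left=-1, h_right=-1, diff=0 [OK], height=0
  node 31: h_left=0, h_right=0, diff=0 [OK], height=1
  node 25: h_left=1, h_right=1, diff=0 [OK], height=2
All nodes satisfy the balance condition.
Result: Balanced


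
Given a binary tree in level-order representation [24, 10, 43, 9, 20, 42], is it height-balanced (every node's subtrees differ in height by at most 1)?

Tree (level-order array): [24, 10, 43, 9, 20, 42]
Definition: a tree is height-balanced if, at every node, |h(left) - h(right)| <= 1 (empty subtree has height -1).
Bottom-up per-node check:
  node 9: h_left=-1, h_right=-1, diff=0 [OK], height=0
  node 20: h_left=-1, h_right=-1, diff=0 [OK], height=0
  node 10: h_left=0, h_right=0, diff=0 [OK], height=1
  node 42: h_left=-1, h_right=-1, diff=0 [OK], height=0
  node 43: h_left=0, h_right=-1, diff=1 [OK], height=1
  node 24: h_left=1, h_right=1, diff=0 [OK], height=2
All nodes satisfy the balance condition.
Result: Balanced


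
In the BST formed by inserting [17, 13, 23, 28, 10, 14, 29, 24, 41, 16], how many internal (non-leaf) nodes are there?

Tree built from: [17, 13, 23, 28, 10, 14, 29, 24, 41, 16]
Tree (level-order array): [17, 13, 23, 10, 14, None, 28, None, None, None, 16, 24, 29, None, None, None, None, None, 41]
Rule: An internal node has at least one child.
Per-node child counts:
  node 17: 2 child(ren)
  node 13: 2 child(ren)
  node 10: 0 child(ren)
  node 14: 1 child(ren)
  node 16: 0 child(ren)
  node 23: 1 child(ren)
  node 28: 2 child(ren)
  node 24: 0 child(ren)
  node 29: 1 child(ren)
  node 41: 0 child(ren)
Matching nodes: [17, 13, 14, 23, 28, 29]
Count of internal (non-leaf) nodes: 6


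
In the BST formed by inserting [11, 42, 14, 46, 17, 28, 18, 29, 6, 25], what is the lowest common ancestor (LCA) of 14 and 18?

Tree insertion order: [11, 42, 14, 46, 17, 28, 18, 29, 6, 25]
Tree (level-order array): [11, 6, 42, None, None, 14, 46, None, 17, None, None, None, 28, 18, 29, None, 25]
In a BST, the LCA of p=14, q=18 is the first node v on the
root-to-leaf path with p <= v <= q (go left if both < v, right if both > v).
Walk from root:
  at 11: both 14 and 18 > 11, go right
  at 42: both 14 and 18 < 42, go left
  at 14: 14 <= 14 <= 18, this is the LCA
LCA = 14


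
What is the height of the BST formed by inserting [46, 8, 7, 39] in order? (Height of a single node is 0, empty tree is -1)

Insertion order: [46, 8, 7, 39]
Tree (level-order array): [46, 8, None, 7, 39]
Compute height bottom-up (empty subtree = -1):
  height(7) = 1 + max(-1, -1) = 0
  height(39) = 1 + max(-1, -1) = 0
  height(8) = 1 + max(0, 0) = 1
  height(46) = 1 + max(1, -1) = 2
Height = 2


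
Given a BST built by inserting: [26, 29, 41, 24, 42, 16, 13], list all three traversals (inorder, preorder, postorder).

Tree insertion order: [26, 29, 41, 24, 42, 16, 13]
Tree (level-order array): [26, 24, 29, 16, None, None, 41, 13, None, None, 42]
Inorder (L, root, R): [13, 16, 24, 26, 29, 41, 42]
Preorder (root, L, R): [26, 24, 16, 13, 29, 41, 42]
Postorder (L, R, root): [13, 16, 24, 42, 41, 29, 26]


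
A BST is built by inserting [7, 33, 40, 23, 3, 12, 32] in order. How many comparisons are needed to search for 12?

Search path for 12: 7 -> 33 -> 23 -> 12
Found: True
Comparisons: 4


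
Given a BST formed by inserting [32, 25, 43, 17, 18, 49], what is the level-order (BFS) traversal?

Tree insertion order: [32, 25, 43, 17, 18, 49]
Tree (level-order array): [32, 25, 43, 17, None, None, 49, None, 18]
BFS from the root, enqueuing left then right child of each popped node:
  queue [32] -> pop 32, enqueue [25, 43], visited so far: [32]
  queue [25, 43] -> pop 25, enqueue [17], visited so far: [32, 25]
  queue [43, 17] -> pop 43, enqueue [49], visited so far: [32, 25, 43]
  queue [17, 49] -> pop 17, enqueue [18], visited so far: [32, 25, 43, 17]
  queue [49, 18] -> pop 49, enqueue [none], visited so far: [32, 25, 43, 17, 49]
  queue [18] -> pop 18, enqueue [none], visited so far: [32, 25, 43, 17, 49, 18]
Result: [32, 25, 43, 17, 49, 18]


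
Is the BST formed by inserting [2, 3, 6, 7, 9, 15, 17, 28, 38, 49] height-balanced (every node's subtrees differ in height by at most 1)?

Tree (level-order array): [2, None, 3, None, 6, None, 7, None, 9, None, 15, None, 17, None, 28, None, 38, None, 49]
Definition: a tree is height-balanced if, at every node, |h(left) - h(right)| <= 1 (empty subtree has height -1).
Bottom-up per-node check:
  node 49: h_left=-1, h_right=-1, diff=0 [OK], height=0
  node 38: h_left=-1, h_right=0, diff=1 [OK], height=1
  node 28: h_left=-1, h_right=1, diff=2 [FAIL (|-1-1|=2 > 1)], height=2
  node 17: h_left=-1, h_right=2, diff=3 [FAIL (|-1-2|=3 > 1)], height=3
  node 15: h_left=-1, h_right=3, diff=4 [FAIL (|-1-3|=4 > 1)], height=4
  node 9: h_left=-1, h_right=4, diff=5 [FAIL (|-1-4|=5 > 1)], height=5
  node 7: h_left=-1, h_right=5, diff=6 [FAIL (|-1-5|=6 > 1)], height=6
  node 6: h_left=-1, h_right=6, diff=7 [FAIL (|-1-6|=7 > 1)], height=7
  node 3: h_left=-1, h_right=7, diff=8 [FAIL (|-1-7|=8 > 1)], height=8
  node 2: h_left=-1, h_right=8, diff=9 [FAIL (|-1-8|=9 > 1)], height=9
Node 28 violates the condition: |-1 - 1| = 2 > 1.
Result: Not balanced


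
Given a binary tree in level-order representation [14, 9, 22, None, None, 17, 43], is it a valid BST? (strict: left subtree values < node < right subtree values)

Level-order array: [14, 9, 22, None, None, 17, 43]
Validate using subtree bounds (lo, hi): at each node, require lo < value < hi,
then recurse left with hi=value and right with lo=value.
Preorder trace (stopping at first violation):
  at node 14 with bounds (-inf, +inf): OK
  at node 9 with bounds (-inf, 14): OK
  at node 22 with bounds (14, +inf): OK
  at node 17 with bounds (14, 22): OK
  at node 43 with bounds (22, +inf): OK
No violation found at any node.
Result: Valid BST


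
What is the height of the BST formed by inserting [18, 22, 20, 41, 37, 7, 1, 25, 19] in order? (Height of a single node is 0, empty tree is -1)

Insertion order: [18, 22, 20, 41, 37, 7, 1, 25, 19]
Tree (level-order array): [18, 7, 22, 1, None, 20, 41, None, None, 19, None, 37, None, None, None, 25]
Compute height bottom-up (empty subtree = -1):
  height(1) = 1 + max(-1, -1) = 0
  height(7) = 1 + max(0, -1) = 1
  height(19) = 1 + max(-1, -1) = 0
  height(20) = 1 + max(0, -1) = 1
  height(25) = 1 + max(-1, -1) = 0
  height(37) = 1 + max(0, -1) = 1
  height(41) = 1 + max(1, -1) = 2
  height(22) = 1 + max(1, 2) = 3
  height(18) = 1 + max(1, 3) = 4
Height = 4
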